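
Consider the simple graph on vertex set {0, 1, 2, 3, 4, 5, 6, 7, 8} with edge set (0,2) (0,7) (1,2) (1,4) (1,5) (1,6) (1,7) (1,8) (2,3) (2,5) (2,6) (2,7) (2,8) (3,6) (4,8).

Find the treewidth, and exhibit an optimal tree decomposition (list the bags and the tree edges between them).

Each bag holds 3 vertices, so the decomposition has width 2, which upper-bounds the treewidth. For the lower bound, the 3 vertices {0, 2, 7} are pairwise adjacent, and any tree decomposition puts a clique entirely inside one bag — forcing width ≥ 2. Therefore the treewidth is 2.

Treewidth 2.
One optimal decomposition is:
Bags: B1 = {1, 2, 7}  B2 = {1, 2, 8}  B3 = {1, 2, 5}  B4 = {1, 2, 6}  B5 = {1, 4, 8}  B6 = {0, 2, 7}  B7 = {2, 3, 6}
Tree: B1–B2, B1–B3, B3–B4, B2–B5, B1–B6, B4–B7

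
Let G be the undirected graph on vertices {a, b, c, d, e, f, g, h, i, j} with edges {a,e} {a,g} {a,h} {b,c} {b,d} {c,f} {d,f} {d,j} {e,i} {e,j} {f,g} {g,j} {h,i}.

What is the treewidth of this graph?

A width-2 tree decomposition is:
Bags: B1 = {b, c, f}  B2 = {b, d, f}  B3 = {d, f, g}  B4 = {d, g, j}  B5 = {a, g, j}  B6 = {a, e, j}  B7 = {a, e, h}  B8 = {e, h, i}
Tree: B1–B2, B2–B3, B3–B4, B4–B5, B5–B6, B6–B7, B7–B8
Every bag has size at most 3, so the width is 3 − 1 = 2 and tw(G) ≤ 2. For the lower bound, G contains the cycle c–b–d–f–c, so G is not a forest; only forests have treewidth ≤ 1, hence tw(G) ≥ 2. Therefore the treewidth is 2.

2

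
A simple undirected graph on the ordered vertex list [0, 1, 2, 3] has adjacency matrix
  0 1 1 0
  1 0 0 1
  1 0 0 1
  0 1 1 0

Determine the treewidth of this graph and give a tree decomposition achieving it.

The largest bag has 3 vertices, giving width 2; this decomposition certifies tw(G) ≤ 2. For the lower bound, G contains the cycle 2–0–1–3–2, so G is not a forest; only forests have treewidth ≤ 1, hence tw(G) ≥ 2. Combining the bounds, tw(G) = 2.

Treewidth 2.
One such decomposition:
Bags: B1 = {0, 1, 2}  B2 = {1, 2, 3}
Tree: B1–B2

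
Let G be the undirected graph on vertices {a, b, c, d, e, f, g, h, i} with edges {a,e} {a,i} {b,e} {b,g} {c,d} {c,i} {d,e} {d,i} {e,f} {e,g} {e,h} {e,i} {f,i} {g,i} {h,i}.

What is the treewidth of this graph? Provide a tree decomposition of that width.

Each bag holds 3 vertices, so the decomposition has width 2, which upper-bounds the treewidth. On the other hand G contains the 3-clique {b, e, g}. A clique must lie in a single bag of any decomposition, so no decomposition can have width below 2. Hence tw(G) = 2 exactly.

Treewidth 2.
One such decomposition:
Bags: B1 = {e, g, i}  B2 = {b, e, g}  B3 = {d, e, i}  B4 = {e, h, i}  B5 = {c, d, i}  B6 = {e, f, i}  B7 = {a, e, i}
Tree: B1–B2, B1–B3, B3–B4, B3–B5, B3–B6, B3–B7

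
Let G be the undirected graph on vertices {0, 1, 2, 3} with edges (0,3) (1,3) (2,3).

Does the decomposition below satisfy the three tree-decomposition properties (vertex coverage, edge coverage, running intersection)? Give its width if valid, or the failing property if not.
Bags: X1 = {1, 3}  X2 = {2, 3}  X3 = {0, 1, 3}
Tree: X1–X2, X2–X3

A tree decomposition must satisfy three properties: every vertex lies in some bag; for every edge, both endpoints lie together in some bag; and for every vertex, the bags containing it form a connected subtree. Here bags containing vertex 1 are not connected in the tree, so the decomposition is invalid.

No — bags containing vertex 1 are not connected in the tree.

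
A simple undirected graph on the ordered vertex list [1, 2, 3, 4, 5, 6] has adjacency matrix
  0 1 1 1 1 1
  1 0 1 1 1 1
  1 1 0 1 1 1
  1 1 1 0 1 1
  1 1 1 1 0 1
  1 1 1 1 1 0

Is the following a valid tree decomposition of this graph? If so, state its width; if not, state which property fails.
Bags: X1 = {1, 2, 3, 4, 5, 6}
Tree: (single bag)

Yes; width 5.

Vertex coverage: the bags together contain {1, 2, 3, 4, 5, 6}, the full vertex set. Edge coverage: each edge of G has both endpoints in at least one bag. Running intersection: for every vertex, the bags containing it form a connected subtree. All three properties hold, so this is a valid tree decomposition of width max|bag| − 1 = 5, and hence tw(G) ≤ 5.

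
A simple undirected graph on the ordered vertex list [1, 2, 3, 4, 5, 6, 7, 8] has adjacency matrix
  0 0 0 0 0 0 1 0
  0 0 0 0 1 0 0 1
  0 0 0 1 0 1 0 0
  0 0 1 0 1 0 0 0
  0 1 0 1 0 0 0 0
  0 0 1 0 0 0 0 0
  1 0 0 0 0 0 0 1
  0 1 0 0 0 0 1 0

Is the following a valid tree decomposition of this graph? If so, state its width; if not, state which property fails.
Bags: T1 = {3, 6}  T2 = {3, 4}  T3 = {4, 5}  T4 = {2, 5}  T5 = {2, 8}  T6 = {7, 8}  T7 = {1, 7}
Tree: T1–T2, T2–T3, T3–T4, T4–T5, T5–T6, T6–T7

Vertex coverage: the bags together contain {1, 2, 3, 4, 5, 6, 7, 8}, the full vertex set. Edge coverage: each edge of G has both endpoints in at least one bag. Running intersection: for every vertex, the bags containing it form a connected subtree. All three properties hold, so this is a valid tree decomposition of width max|bag| − 1 = 1, and hence tw(G) ≤ 1.

Yes; width 1.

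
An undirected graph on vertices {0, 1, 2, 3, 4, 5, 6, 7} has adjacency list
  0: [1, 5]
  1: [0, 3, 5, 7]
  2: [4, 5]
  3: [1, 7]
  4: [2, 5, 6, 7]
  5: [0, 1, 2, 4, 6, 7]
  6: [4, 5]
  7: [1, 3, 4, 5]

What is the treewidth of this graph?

A width-2 tree decomposition is:
Bags: B1 = {4, 5, 6}  B2 = {4, 5, 7}  B3 = {1, 5, 7}  B4 = {1, 3, 7}  B5 = {0, 1, 5}  B6 = {2, 4, 5}
Tree: B1–B2, B2–B3, B3–B4, B3–B5, B2–B6
Every bag has size at most 3, so the width is 3 − 1 = 2 and tw(G) ≤ 2. For the lower bound, the 3 vertices {1, 3, 7} are pairwise adjacent, and any tree decomposition puts a clique entirely inside one bag — forcing width ≥ 2. Combining the bounds, tw(G) = 2.

2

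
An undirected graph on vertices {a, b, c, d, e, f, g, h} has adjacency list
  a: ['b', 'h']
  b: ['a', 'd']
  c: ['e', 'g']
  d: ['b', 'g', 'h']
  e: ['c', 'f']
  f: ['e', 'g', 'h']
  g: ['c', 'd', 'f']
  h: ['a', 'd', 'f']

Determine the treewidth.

A width-2 tree decomposition is:
Bags: B1 = {a, b, h}  B2 = {b, d, h}  B3 = {d, f, h}  B4 = {d, f, g}  B5 = {e, f, g}  B6 = {c, e, g}
Tree: B1–B2, B2–B3, B3–B4, B4–B5, B5–B6
Each bag holds 3 vertices, so the decomposition has width 2, which upper-bounds the treewidth. The edges a–b–d–h–a form a cycle, so G is not a tree and its treewidth is at least 2. The upper and lower bounds meet at 2, so that is the treewidth.

2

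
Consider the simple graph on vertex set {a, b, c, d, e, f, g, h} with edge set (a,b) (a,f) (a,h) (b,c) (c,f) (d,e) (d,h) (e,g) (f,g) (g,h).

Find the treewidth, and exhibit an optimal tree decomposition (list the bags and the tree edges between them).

Each bag holds 3 vertices, so the decomposition has width 2, which upper-bounds the treewidth. The edges c–b–a–f–c form a cycle, so G is not a tree and its treewidth is at least 2. Therefore the treewidth is 2.

Treewidth 2.
One such decomposition:
Bags: B1 = {b, c, f}  B2 = {a, b, f}  B3 = {a, f, g}  B4 = {a, g, h}  B5 = {e, g, h}  B6 = {d, e, h}
Tree: B1–B2, B2–B3, B3–B4, B4–B5, B5–B6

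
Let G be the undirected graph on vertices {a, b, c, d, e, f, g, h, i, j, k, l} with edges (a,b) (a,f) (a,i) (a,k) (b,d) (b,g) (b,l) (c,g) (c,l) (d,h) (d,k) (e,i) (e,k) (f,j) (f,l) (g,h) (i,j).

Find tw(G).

A width-3 tree decomposition is:
Bags: B1 = {c, g, h, l}  B2 = {b, g, h, l}  B3 = {b, d, h, l}  B4 = {b, d, f, l}  B5 = {a, b, d, f}  B6 = {a, d, f, k}  B7 = {a, f, j, k}  B8 = {a, i, j, k}  B9 = {e, i, j, k}
Tree: B1–B2, B2–B3, B3–B4, B4–B5, B5–B6, B6–B7, B7–B8, B8–B9
The largest bag has 4 vertices, giving width 3; this decomposition certifies tw(G) ≤ 3. For the lower bound: the 4 vertex sets {c,g,h}, {l}, {b}, {a,d,f,k} are disjoint, each induces a connected subgraph, and every pair is joined by at least one edge of G. Contracting each set to a single vertex therefore yields K_{4} as a minor, and since treewidth is minor-monotone, tw(G) ≥ tw(K_{4}) = 3. Combining the bounds, tw(G) = 3.

3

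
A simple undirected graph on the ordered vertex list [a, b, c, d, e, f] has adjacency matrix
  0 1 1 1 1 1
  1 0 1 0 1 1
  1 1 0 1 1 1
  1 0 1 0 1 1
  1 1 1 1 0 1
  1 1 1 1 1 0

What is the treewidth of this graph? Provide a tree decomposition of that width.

Each bag holds 5 vertices, so the decomposition has width 4, which upper-bounds the treewidth. For the lower bound, the 5 vertices {a, c, d, e, f} are pairwise adjacent, and any tree decomposition puts a clique entirely inside one bag — forcing width ≥ 4. Hence tw(G) = 4 exactly.

Treewidth 4.
Bags: B1 = {a, c, d, e, f}  B2 = {a, b, c, e, f}
Tree: B1–B2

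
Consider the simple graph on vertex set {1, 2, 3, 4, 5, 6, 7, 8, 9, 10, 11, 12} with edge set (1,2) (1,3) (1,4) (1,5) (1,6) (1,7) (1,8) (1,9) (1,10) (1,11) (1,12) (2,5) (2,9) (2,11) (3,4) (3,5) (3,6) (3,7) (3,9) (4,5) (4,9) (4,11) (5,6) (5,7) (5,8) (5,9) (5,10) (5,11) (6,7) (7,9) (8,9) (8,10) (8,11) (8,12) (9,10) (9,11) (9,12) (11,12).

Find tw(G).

4

A width-4 tree decomposition is:
Bags: B1 = {1, 3, 5, 7, 9}  B2 = {1, 3, 4, 5, 9}  B3 = {1, 4, 5, 9, 11}  B4 = {1, 3, 5, 6, 7}  B5 = {1, 5, 8, 9, 11}  B6 = {1, 5, 8, 9, 10}  B7 = {1, 2, 5, 9, 11}  B8 = {1, 8, 9, 11, 12}
Tree: B1–B2, B2–B3, B1–B4, B3–B5, B5–B6, B5–B7, B5–B8
Every bag has size at most 5, so the width is 5 − 1 = 4 and tw(G) ≤ 4. On the other hand G contains the 5-clique {1, 8, 9, 11, 12}. A clique must lie in a single bag of any decomposition, so no decomposition can have width below 4. Therefore the treewidth is 4.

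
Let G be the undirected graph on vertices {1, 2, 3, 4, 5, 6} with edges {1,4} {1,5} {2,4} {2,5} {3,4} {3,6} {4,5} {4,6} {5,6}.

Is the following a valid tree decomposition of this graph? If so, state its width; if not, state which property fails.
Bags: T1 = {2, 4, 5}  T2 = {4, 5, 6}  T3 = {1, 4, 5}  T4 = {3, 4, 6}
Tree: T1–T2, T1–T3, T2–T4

Checking the three conditions: (i) the bags cover all of {1, 2, 3, 4, 5, 6}; (ii) for each edge, some bag contains both endpoints; (iii) the bags containing any fixed vertex form a subtree. All hold, so the decomposition is valid with width 3 − 1 = 2.

Yes; width 2.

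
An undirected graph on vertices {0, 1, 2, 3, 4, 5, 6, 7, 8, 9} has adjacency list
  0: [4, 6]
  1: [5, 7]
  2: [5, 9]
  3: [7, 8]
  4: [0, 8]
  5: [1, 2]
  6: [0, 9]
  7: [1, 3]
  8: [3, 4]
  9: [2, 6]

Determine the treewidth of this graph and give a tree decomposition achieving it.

Treewidth 2.
Bags: B1 = {1, 5, 7}  B2 = {2, 5, 7}  B3 = {2, 7, 9}  B4 = {6, 7, 9}  B5 = {0, 6, 7}  B6 = {0, 4, 7}  B7 = {4, 7, 8}  B8 = {3, 7, 8}
Tree: B1–B2, B2–B3, B3–B4, B4–B5, B5–B6, B6–B7, B7–B8

Every bag has size at most 3, so the width is 3 − 1 = 2 and tw(G) ≤ 2. The edges 7–1–5–2–9–6–0–4–8–3–7 form a cycle, so G is not a tree and its treewidth is at least 2. Combining the bounds, tw(G) = 2.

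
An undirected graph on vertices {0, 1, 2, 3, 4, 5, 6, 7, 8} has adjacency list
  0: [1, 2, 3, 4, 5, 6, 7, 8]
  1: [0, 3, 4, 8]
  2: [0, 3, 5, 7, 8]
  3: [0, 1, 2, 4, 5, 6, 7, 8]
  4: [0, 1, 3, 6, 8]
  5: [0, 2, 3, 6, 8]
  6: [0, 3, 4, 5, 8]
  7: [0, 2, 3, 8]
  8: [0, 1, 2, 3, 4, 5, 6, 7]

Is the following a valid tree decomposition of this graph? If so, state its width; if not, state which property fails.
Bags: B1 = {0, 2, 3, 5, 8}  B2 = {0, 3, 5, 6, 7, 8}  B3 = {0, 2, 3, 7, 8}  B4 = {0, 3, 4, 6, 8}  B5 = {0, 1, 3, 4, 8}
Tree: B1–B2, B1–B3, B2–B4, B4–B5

No — bags containing vertex 7 are not connected in the tree.

A tree decomposition must satisfy three properties: every vertex lies in some bag; for every edge, both endpoints lie together in some bag; and for every vertex, the bags containing it form a connected subtree. Here bags containing vertex 7 are not connected in the tree, so the decomposition is invalid.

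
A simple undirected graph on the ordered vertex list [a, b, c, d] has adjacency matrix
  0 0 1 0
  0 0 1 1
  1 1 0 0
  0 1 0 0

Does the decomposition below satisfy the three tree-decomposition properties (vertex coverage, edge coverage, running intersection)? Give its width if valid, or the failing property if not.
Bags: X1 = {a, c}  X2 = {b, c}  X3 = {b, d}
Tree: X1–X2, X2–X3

Vertex coverage: the bags together contain {a, b, c, d}, the full vertex set. Edge coverage: each edge of G has both endpoints in at least one bag. Running intersection: for every vertex, the bags containing it form a connected subtree. All three properties hold, so this is a valid tree decomposition of width max|bag| − 1 = 1, and hence tw(G) ≤ 1.

Yes; width 1.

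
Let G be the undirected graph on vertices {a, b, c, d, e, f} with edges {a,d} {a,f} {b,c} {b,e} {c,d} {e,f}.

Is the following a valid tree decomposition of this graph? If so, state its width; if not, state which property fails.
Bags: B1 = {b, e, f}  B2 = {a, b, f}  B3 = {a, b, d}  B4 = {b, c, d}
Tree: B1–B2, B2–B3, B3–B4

Every vertex of G appears in some bag (union = {a, b, c, d, e, f}); every edge is covered by a bag; and for each vertex v the set of bags containing v is connected in the bag tree. The decomposition is therefore valid. The largest bag has 3 vertices, so the width is 2.

Yes; width 2.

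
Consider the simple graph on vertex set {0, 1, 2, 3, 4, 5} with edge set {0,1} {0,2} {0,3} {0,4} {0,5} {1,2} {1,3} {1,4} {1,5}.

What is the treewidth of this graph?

2

A width-2 tree decomposition is:
Bags: B1 = {0, 1, 5}  B2 = {0, 1, 4}  B3 = {0, 1, 2}  B4 = {0, 1, 3}
Tree: B1–B2, B1–B3, B1–B4
Every bag has size at most 3, so the width is 3 − 1 = 2 and tw(G) ≤ 2. For the lower bound, the 3 vertices {0, 1, 2} are pairwise adjacent, and any tree decomposition puts a clique entirely inside one bag — forcing width ≥ 2. Combining the bounds, tw(G) = 2.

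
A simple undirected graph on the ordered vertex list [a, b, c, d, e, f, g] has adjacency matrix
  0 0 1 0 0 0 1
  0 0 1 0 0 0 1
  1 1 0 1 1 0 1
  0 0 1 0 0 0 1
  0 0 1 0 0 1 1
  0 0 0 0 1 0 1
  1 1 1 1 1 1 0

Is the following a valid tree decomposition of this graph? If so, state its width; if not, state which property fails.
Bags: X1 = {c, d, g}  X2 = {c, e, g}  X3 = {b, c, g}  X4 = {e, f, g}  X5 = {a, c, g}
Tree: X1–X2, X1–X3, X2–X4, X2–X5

Vertex coverage: the bags together contain {a, b, c, d, e, f, g}, the full vertex set. Edge coverage: each edge of G has both endpoints in at least one bag. Running intersection: for every vertex, the bags containing it form a connected subtree. All three properties hold, so this is a valid tree decomposition of width max|bag| − 1 = 2, and hence tw(G) ≤ 2.

Yes; width 2.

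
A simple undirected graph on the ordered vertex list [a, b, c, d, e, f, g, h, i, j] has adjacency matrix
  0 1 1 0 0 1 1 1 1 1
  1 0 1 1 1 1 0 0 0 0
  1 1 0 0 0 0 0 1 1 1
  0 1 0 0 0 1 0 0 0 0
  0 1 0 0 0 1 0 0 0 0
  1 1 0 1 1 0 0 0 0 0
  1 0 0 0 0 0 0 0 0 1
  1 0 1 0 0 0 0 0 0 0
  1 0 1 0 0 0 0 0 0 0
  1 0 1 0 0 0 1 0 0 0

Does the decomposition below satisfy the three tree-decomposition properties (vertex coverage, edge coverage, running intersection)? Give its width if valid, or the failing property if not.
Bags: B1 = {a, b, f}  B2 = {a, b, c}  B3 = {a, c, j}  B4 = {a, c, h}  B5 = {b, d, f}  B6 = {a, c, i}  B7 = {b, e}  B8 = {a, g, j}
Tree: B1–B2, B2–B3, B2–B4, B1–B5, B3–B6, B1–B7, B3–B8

No — edge (f,e) lies in no bag.

A tree decomposition must satisfy three properties: every vertex lies in some bag; for every edge, both endpoints lie together in some bag; and for every vertex, the bags containing it form a connected subtree. Here edge (f,e) lies in no bag, so the decomposition is invalid.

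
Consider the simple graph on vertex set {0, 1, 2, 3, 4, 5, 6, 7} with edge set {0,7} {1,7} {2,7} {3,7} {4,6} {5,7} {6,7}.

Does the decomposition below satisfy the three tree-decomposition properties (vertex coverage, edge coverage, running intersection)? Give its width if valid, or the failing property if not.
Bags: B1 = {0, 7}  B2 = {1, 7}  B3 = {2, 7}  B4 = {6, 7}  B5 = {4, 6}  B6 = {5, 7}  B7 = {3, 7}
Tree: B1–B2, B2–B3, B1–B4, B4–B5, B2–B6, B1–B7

Yes; width 1.

Every vertex of G appears in some bag (union = {0, 1, 2, 3, 4, 5, 6, 7}); every edge is covered by a bag; and for each vertex v the set of bags containing v is connected in the bag tree. The decomposition is therefore valid. The largest bag has 2 vertices, so the width is 1.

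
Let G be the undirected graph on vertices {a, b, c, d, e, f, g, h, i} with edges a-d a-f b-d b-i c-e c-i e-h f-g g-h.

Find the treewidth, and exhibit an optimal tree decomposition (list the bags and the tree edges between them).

Treewidth 2.
Bags: B1 = {b, c, i}  B2 = {b, c, e}  B3 = {b, e, h}  B4 = {b, g, h}  B5 = {b, f, g}  B6 = {a, b, f}  B7 = {a, b, d}
Tree: B1–B2, B2–B3, B3–B4, B4–B5, B5–B6, B6–B7

Every bag has size at most 3, so the width is 3 − 1 = 2 and tw(G) ≤ 2. The edges b–i–c–e–h–g–f–a–d–b form a cycle, so G is not a tree and its treewidth is at least 2. Therefore the treewidth is 2.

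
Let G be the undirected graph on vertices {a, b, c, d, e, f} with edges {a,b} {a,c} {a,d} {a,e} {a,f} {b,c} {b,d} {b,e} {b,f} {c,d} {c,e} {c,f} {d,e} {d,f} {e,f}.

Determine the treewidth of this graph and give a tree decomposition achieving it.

Treewidth 5.
Bags: B1 = {a, b, c, d, e, f}
Tree: (single bag)

With just one bag of size 6, the width is 6 − 1 = 5, so tw(G) ≤ 5. For the lower bound, the 6 vertices {a, b, c, d, e, f} are pairwise adjacent, and any tree decomposition puts a clique entirely inside one bag — forcing width ≥ 5. Hence tw(G) = 5 exactly.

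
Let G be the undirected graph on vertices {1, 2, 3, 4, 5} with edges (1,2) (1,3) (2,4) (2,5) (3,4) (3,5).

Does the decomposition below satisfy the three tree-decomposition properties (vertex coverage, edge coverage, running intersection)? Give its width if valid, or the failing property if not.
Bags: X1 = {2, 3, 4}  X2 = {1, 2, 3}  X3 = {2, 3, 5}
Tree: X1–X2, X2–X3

Yes; width 2.

Every vertex of G appears in some bag (union = {1, 2, 3, 4, 5}); every edge is covered by a bag; and for each vertex v the set of bags containing v is connected in the bag tree. The decomposition is therefore valid. The largest bag has 3 vertices, so the width is 2.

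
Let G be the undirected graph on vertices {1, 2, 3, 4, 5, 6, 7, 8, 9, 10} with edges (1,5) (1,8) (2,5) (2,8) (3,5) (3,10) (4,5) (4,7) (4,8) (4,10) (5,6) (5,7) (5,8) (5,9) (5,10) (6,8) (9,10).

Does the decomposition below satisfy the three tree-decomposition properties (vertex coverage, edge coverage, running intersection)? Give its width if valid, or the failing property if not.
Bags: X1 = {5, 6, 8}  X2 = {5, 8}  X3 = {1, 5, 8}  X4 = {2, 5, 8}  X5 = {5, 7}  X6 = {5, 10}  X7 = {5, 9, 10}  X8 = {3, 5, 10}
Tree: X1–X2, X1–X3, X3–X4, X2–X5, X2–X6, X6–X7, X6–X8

No — vertex 4 appears in no bag.

A tree decomposition must satisfy three properties: every vertex lies in some bag; for every edge, both endpoints lie together in some bag; and for every vertex, the bags containing it form a connected subtree. Here vertex 4 appears in no bag, so the decomposition is invalid.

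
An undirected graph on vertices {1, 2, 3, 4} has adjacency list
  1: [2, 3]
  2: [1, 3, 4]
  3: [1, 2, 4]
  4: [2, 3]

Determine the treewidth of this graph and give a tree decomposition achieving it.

Treewidth 2.
One optimal decomposition is:
Bags: B1 = {2, 3, 4}  B2 = {1, 2, 3}
Tree: B1–B2

Every bag has size at most 3, so the width is 3 − 1 = 2 and tw(G) ≤ 2. Conversely, {1, 2, 3} is a clique of size 3, and the vertices of any clique must share a bag in every tree decomposition; so some bag has ≥ 3 vertices and tw(G) ≥ 2. Combining the bounds, tw(G) = 2.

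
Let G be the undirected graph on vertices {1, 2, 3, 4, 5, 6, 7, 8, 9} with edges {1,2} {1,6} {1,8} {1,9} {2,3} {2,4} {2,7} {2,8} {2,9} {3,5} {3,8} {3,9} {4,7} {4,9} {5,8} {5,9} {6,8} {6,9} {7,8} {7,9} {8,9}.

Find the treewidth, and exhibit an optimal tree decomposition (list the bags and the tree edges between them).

Every bag has size at most 4, so the width is 4 − 1 = 3 and tw(G) ≤ 3. On the other hand G contains the 4-clique {1, 2, 8, 9}. A clique must lie in a single bag of any decomposition, so no decomposition can have width below 3. Hence tw(G) = 3 exactly.

Treewidth 3.
Bags: B1 = {2, 7, 8, 9}  B2 = {2, 3, 8, 9}  B3 = {1, 2, 8, 9}  B4 = {3, 5, 8, 9}  B5 = {2, 4, 7, 9}  B6 = {1, 6, 8, 9}
Tree: B1–B2, B1–B3, B2–B4, B1–B5, B3–B6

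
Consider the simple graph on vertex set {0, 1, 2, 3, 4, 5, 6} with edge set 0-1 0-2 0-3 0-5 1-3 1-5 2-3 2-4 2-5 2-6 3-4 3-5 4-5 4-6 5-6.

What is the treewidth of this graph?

3

A width-3 tree decomposition is:
Bags: B1 = {0, 1, 3, 5}  B2 = {0, 2, 3, 5}  B3 = {2, 3, 4, 5}  B4 = {2, 4, 5, 6}
Tree: B1–B2, B2–B3, B3–B4
Each bag holds 4 vertices, so the decomposition has width 3, which upper-bounds the treewidth. For the lower bound, the 4 vertices {0, 1, 3, 5} are pairwise adjacent, and any tree decomposition puts a clique entirely inside one bag — forcing width ≥ 3. Hence tw(G) = 3 exactly.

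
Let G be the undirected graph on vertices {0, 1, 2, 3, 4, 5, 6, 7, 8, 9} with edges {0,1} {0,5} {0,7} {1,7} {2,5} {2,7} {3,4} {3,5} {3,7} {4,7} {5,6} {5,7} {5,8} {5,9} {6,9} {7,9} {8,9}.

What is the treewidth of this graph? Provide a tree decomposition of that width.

Treewidth 2.
One optimal decomposition is:
Bags: B1 = {5, 8, 9}  B2 = {5, 7, 9}  B3 = {3, 5, 7}  B4 = {5, 6, 9}  B5 = {0, 5, 7}  B6 = {0, 1, 7}  B7 = {2, 5, 7}  B8 = {3, 4, 7}
Tree: B1–B2, B2–B3, B2–B4, B3–B5, B5–B6, B2–B7, B3–B8

The largest bag has 3 vertices, giving width 2; this decomposition certifies tw(G) ≤ 2. Conversely, {0, 1, 7} is a clique of size 3, and the vertices of any clique must share a bag in every tree decomposition; so some bag has ≥ 3 vertices and tw(G) ≥ 2. Therefore the treewidth is 2.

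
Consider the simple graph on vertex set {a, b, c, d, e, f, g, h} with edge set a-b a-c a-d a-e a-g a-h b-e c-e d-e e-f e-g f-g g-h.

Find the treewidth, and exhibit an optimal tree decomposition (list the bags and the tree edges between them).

Treewidth 2.
One such decomposition:
Bags: B1 = {a, c, e}  B2 = {a, e, g}  B3 = {a, g, h}  B4 = {a, d, e}  B5 = {a, b, e}  B6 = {e, f, g}
Tree: B1–B2, B2–B3, B2–B4, B1–B5, B2–B6

Every bag has size at most 3, so the width is 3 − 1 = 2 and tw(G) ≤ 2. Conversely, {a, d, e} is a clique of size 3, and the vertices of any clique must share a bag in every tree decomposition; so some bag has ≥ 3 vertices and tw(G) ≥ 2. Hence tw(G) = 2 exactly.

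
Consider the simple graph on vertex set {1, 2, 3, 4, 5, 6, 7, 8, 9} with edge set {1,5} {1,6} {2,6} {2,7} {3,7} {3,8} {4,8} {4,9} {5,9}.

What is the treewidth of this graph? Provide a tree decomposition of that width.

Every bag has size at most 3, so the width is 3 − 1 = 2 and tw(G) ≤ 2. The edges 9–4–8–3–7–2–6–1–5–9 form a cycle, so G is not a tree and its treewidth is at least 2. Combining the bounds, tw(G) = 2.

Treewidth 2.
One such decomposition:
Bags: B1 = {4, 8, 9}  B2 = {3, 8, 9}  B3 = {3, 7, 9}  B4 = {2, 7, 9}  B5 = {2, 6, 9}  B6 = {1, 6, 9}  B7 = {1, 5, 9}
Tree: B1–B2, B2–B3, B3–B4, B4–B5, B5–B6, B6–B7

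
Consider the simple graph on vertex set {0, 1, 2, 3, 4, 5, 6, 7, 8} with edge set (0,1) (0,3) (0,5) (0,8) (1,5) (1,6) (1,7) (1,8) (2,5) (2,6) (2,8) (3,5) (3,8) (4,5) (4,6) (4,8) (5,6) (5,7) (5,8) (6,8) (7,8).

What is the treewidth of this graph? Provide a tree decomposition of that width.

Every bag has size at most 4, so the width is 4 − 1 = 3 and tw(G) ≤ 3. On the other hand G contains the 4-clique {0, 1, 5, 8}. A clique must lie in a single bag of any decomposition, so no decomposition can have width below 3. Combining the bounds, tw(G) = 3.

Treewidth 3.
One such decomposition:
Bags: B1 = {1, 5, 6, 8}  B2 = {4, 5, 6, 8}  B3 = {1, 5, 7, 8}  B4 = {0, 1, 5, 8}  B5 = {0, 3, 5, 8}  B6 = {2, 5, 6, 8}
Tree: B1–B2, B1–B3, B1–B4, B4–B5, B2–B6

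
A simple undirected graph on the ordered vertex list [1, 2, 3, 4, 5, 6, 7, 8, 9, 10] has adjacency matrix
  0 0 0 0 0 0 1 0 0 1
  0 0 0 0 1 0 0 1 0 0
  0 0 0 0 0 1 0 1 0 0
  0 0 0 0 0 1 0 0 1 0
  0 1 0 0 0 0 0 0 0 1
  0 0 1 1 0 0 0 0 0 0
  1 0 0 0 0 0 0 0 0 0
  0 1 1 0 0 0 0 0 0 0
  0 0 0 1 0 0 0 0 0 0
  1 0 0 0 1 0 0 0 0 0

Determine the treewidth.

A width-1 tree decomposition is:
Bags: B1 = {1, 7}  B2 = {1, 10}  B3 = {5, 10}  B4 = {2, 5}  B5 = {2, 8}  B6 = {3, 8}  B7 = {3, 6}  B8 = {4, 6}  B9 = {4, 9}
Tree: B1–B2, B2–B3, B3–B4, B4–B5, B5–B6, B6–B7, B7–B8, B8–B9
The largest bag has 2 vertices, giving width 1; this decomposition certifies tw(G) ≤ 1. Any graph with an edge has treewidth ≥ 1, and G has the edge 7–1. Therefore the treewidth is 1.

1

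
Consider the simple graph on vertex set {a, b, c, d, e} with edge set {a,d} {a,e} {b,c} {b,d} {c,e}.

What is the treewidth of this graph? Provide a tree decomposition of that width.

Treewidth 2.
Bags: B1 = {a, b, d}  B2 = {a, b, c}  B3 = {a, c, e}
Tree: B1–B2, B2–B3

The largest bag has 3 vertices, giving width 2; this decomposition certifies tw(G) ≤ 2. Since a–d–b–c–e–a is a cycle in G, G is not acyclic. Forests are exactly the graphs of treewidth ≤ 1, so tw(G) ≥ 2. Combining the bounds, tw(G) = 2.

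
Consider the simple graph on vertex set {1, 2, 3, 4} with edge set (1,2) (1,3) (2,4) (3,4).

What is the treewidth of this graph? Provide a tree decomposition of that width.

Treewidth 2.
One optimal decomposition is:
Bags: B1 = {2, 3, 4}  B2 = {1, 2, 3}
Tree: B1–B2

The largest bag has 3 vertices, giving width 2; this decomposition certifies tw(G) ≤ 2. The edges 3–4–2–1–3 form a cycle, so G is not a tree and its treewidth is at least 2. The upper and lower bounds meet at 2, so that is the treewidth.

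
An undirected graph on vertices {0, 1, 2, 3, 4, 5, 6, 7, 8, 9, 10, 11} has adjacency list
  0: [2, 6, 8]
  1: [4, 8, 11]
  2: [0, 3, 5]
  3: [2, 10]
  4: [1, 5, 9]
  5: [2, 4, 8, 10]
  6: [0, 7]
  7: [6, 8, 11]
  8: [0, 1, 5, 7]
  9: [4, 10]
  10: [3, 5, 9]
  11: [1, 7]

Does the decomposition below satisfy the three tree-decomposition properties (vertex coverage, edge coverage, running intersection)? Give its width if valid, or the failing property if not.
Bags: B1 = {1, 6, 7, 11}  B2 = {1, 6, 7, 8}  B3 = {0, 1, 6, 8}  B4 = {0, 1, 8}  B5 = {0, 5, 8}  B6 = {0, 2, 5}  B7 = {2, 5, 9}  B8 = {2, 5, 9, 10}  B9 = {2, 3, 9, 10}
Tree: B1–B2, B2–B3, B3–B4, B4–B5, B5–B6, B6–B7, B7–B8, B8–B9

No — vertex 4 appears in no bag.

A tree decomposition must satisfy three properties: every vertex lies in some bag; for every edge, both endpoints lie together in some bag; and for every vertex, the bags containing it form a connected subtree. Here vertex 4 appears in no bag, so the decomposition is invalid.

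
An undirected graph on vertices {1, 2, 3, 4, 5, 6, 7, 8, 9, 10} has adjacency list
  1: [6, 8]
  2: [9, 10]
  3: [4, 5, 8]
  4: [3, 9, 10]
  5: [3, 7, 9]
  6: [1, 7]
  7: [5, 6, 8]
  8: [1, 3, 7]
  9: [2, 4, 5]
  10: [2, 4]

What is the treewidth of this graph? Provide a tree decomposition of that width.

Treewidth 2.
One such decomposition:
Bags: B1 = {2, 9, 10}  B2 = {4, 9, 10}  B3 = {4, 5, 9}  B4 = {3, 4, 5}  B5 = {3, 5, 7}  B6 = {3, 7, 8}  B7 = {6, 7, 8}  B8 = {1, 6, 8}
Tree: B1–B2, B2–B3, B3–B4, B4–B5, B5–B6, B6–B7, B7–B8

Each bag holds 3 vertices, so the decomposition has width 2, which upper-bounds the treewidth. For the lower bound, G contains the cycle 2–10–4–9–2, so G is not a forest; only forests have treewidth ≤ 1, hence tw(G) ≥ 2. Hence tw(G) = 2 exactly.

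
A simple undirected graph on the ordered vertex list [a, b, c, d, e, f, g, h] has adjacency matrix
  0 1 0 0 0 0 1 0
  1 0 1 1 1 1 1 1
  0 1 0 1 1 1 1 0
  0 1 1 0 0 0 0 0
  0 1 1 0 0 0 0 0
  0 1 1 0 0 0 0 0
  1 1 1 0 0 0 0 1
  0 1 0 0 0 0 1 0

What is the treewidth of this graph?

A width-2 tree decomposition is:
Bags: B1 = {b, c, d}  B2 = {b, c, g}  B3 = {b, c, f}  B4 = {b, g, h}  B5 = {a, b, g}  B6 = {b, c, e}
Tree: B1–B2, B1–B3, B2–B4, B2–B5, B2–B6
The largest bag has 3 vertices, giving width 2; this decomposition certifies tw(G) ≤ 2. On the other hand G contains the 3-clique {b, g, h}. A clique must lie in a single bag of any decomposition, so no decomposition can have width below 2. The upper and lower bounds meet at 2, so that is the treewidth.

2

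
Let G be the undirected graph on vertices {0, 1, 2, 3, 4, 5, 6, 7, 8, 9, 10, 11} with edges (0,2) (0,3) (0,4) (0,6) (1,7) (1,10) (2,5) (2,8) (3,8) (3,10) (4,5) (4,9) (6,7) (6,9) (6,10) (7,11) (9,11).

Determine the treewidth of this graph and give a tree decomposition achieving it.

Every bag has size at most 4, so the width is 4 − 1 = 3 and tw(G) ≤ 3. For the lower bound: the 4 vertex sets {2,5,8}, {4}, {0}, {3,6,9,10} are disjoint, each induces a connected subgraph, and every pair is joined by at least one edge of G. Contracting each set to a single vertex therefore yields K_{4} as a minor, and since treewidth is minor-monotone, tw(G) ≥ tw(K_{4}) = 3. The upper and lower bounds meet at 3, so that is the treewidth.

Treewidth 3.
One such decomposition:
Bags: B1 = {2, 4, 5, 8}  B2 = {0, 2, 4, 8}  B3 = {0, 3, 4, 8}  B4 = {0, 3, 4, 9}  B5 = {0, 3, 6, 9}  B6 = {3, 6, 9, 10}  B7 = {6, 9, 10, 11}  B8 = {6, 7, 10, 11}  B9 = {1, 7, 10, 11}
Tree: B1–B2, B2–B3, B3–B4, B4–B5, B5–B6, B6–B7, B7–B8, B8–B9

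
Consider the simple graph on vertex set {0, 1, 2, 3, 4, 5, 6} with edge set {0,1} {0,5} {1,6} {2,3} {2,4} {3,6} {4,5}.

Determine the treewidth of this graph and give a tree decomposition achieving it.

Every bag has size at most 3, so the width is 3 − 1 = 2 and tw(G) ≤ 2. For the lower bound, G contains the cycle 2–3–6–1–0–5–4–2, so G is not a forest; only forests have treewidth ≤ 1, hence tw(G) ≥ 2. Combining the bounds, tw(G) = 2.

Treewidth 2.
One optimal decomposition is:
Bags: B1 = {2, 3, 6}  B2 = {1, 2, 6}  B3 = {0, 1, 2}  B4 = {0, 2, 5}  B5 = {2, 4, 5}
Tree: B1–B2, B2–B3, B3–B4, B4–B5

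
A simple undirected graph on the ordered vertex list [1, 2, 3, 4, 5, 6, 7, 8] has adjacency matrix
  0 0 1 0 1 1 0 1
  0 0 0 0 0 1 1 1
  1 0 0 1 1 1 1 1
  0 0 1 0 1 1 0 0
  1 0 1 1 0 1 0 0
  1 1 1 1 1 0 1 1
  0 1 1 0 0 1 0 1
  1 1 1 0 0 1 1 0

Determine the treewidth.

A width-3 tree decomposition is:
Bags: B1 = {3, 6, 7, 8}  B2 = {2, 6, 7, 8}  B3 = {1, 3, 6, 8}  B4 = {1, 3, 5, 6}  B5 = {3, 4, 5, 6}
Tree: B1–B2, B1–B3, B3–B4, B4–B5
The largest bag has 4 vertices, giving width 3; this decomposition certifies tw(G) ≤ 3. On the other hand G contains the 4-clique {2, 6, 7, 8}. A clique must lie in a single bag of any decomposition, so no decomposition can have width below 3. Therefore the treewidth is 3.

3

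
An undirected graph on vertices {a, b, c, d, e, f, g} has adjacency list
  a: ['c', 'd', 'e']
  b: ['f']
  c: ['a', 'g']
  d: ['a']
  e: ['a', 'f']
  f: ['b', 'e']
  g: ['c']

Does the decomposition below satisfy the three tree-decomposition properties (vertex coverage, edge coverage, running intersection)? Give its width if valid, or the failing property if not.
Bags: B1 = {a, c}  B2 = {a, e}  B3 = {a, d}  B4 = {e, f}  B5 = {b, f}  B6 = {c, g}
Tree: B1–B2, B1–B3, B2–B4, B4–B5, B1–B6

Every vertex of G appears in some bag (union = {a, b, c, d, e, f, g}); every edge is covered by a bag; and for each vertex v the set of bags containing v is connected in the bag tree. The decomposition is therefore valid. The largest bag has 2 vertices, so the width is 1.

Yes; width 1.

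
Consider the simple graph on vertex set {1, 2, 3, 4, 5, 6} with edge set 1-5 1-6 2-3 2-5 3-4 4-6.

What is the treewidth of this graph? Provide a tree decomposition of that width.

Each bag holds 3 vertices, so the decomposition has width 2, which upper-bounds the treewidth. The edges 6–4–3–2–5–1–6 form a cycle, so G is not a tree and its treewidth is at least 2. Hence tw(G) = 2 exactly.

Treewidth 2.
One such decomposition:
Bags: B1 = {3, 4, 6}  B2 = {2, 3, 6}  B3 = {2, 5, 6}  B4 = {1, 5, 6}
Tree: B1–B2, B2–B3, B3–B4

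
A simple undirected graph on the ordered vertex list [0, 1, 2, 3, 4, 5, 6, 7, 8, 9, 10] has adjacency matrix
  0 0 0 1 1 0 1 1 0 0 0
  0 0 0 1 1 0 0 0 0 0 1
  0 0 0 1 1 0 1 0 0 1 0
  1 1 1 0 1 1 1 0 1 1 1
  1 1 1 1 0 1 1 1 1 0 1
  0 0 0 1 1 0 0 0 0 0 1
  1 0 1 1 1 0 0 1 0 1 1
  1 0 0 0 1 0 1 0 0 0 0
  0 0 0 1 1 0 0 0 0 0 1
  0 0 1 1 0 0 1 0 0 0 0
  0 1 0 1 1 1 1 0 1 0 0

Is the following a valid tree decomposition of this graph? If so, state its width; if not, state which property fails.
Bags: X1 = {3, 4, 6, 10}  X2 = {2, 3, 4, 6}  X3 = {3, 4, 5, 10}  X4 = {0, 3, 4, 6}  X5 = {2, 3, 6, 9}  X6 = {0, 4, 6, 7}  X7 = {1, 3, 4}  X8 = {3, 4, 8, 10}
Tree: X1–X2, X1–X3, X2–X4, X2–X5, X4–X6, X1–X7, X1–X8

A tree decomposition must satisfy three properties: every vertex lies in some bag; for every edge, both endpoints lie together in some bag; and for every vertex, the bags containing it form a connected subtree. Here edge (10,1) lies in no bag, so the decomposition is invalid.

No — edge (10,1) lies in no bag.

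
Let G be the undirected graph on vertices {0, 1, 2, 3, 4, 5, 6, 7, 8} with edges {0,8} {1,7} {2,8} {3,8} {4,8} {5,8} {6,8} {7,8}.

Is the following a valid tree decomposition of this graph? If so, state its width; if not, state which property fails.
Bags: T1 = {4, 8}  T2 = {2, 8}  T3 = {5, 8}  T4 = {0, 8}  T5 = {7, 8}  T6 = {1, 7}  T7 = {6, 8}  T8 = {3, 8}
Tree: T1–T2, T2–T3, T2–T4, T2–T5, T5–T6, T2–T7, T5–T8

Vertex coverage: the bags together contain {0, 1, 2, 3, 4, 5, 6, 7, 8}, the full vertex set. Edge coverage: each edge of G has both endpoints in at least one bag. Running intersection: for every vertex, the bags containing it form a connected subtree. All three properties hold, so this is a valid tree decomposition of width max|bag| − 1 = 1, and hence tw(G) ≤ 1.

Yes; width 1.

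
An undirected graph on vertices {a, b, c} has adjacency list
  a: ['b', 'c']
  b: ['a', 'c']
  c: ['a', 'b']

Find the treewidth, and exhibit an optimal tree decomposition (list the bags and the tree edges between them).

Treewidth 2.
Bags: B1 = {a, b, c}
Tree: (single bag)

A single bag containing all 3 vertices is trivially a valid decomposition of width 2. On the other hand G contains the 3-clique {a, b, c}. A clique must lie in a single bag of any decomposition, so no decomposition can have width below 2. Combining the bounds, tw(G) = 2.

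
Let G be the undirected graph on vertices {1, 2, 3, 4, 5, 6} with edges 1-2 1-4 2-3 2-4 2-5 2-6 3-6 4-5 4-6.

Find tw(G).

2

A width-2 tree decomposition is:
Bags: B1 = {2, 4, 5}  B2 = {2, 4, 6}  B3 = {1, 2, 4}  B4 = {2, 3, 6}
Tree: B1–B2, B1–B3, B2–B4
Each bag holds 3 vertices, so the decomposition has width 2, which upper-bounds the treewidth. For the lower bound, the 3 vertices {2, 3, 6} are pairwise adjacent, and any tree decomposition puts a clique entirely inside one bag — forcing width ≥ 2. Combining the bounds, tw(G) = 2.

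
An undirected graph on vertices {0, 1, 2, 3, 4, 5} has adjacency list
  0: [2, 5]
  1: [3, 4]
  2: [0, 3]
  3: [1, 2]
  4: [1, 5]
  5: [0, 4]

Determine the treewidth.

2

A width-2 tree decomposition is:
Bags: B1 = {1, 4, 5}  B2 = {0, 1, 5}  B3 = {0, 1, 2}  B4 = {1, 2, 3}
Tree: B1–B2, B2–B3, B3–B4
Every bag has size at most 3, so the width is 3 − 1 = 2 and tw(G) ≤ 2. For the lower bound, G contains the cycle 1–4–5–0–2–3–1, so G is not a forest; only forests have treewidth ≤ 1, hence tw(G) ≥ 2. Combining the bounds, tw(G) = 2.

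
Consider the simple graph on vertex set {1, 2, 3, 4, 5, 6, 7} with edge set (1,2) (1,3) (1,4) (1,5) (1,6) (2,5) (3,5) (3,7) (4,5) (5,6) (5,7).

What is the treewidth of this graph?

2

A width-2 tree decomposition is:
Bags: B1 = {1, 5, 6}  B2 = {1, 2, 5}  B3 = {1, 3, 5}  B4 = {3, 5, 7}  B5 = {1, 4, 5}
Tree: B1–B2, B2–B3, B3–B4, B2–B5
Each bag holds 3 vertices, so the decomposition has width 2, which upper-bounds the treewidth. For the lower bound, the 3 vertices {1, 2, 5} are pairwise adjacent, and any tree decomposition puts a clique entirely inside one bag — forcing width ≥ 2. Combining the bounds, tw(G) = 2.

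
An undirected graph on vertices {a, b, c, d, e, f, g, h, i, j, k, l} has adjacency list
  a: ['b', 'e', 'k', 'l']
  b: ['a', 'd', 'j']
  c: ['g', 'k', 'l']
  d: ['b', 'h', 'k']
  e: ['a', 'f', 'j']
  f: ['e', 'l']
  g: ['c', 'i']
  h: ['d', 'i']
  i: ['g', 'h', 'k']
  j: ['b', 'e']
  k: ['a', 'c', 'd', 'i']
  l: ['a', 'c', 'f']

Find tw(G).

3

A width-3 tree decomposition is:
Bags: B1 = {b, e, f, j}  B2 = {a, b, e, f}  B3 = {a, b, f, l}  B4 = {a, b, d, l}  B5 = {a, d, k, l}  B6 = {c, d, k, l}  B7 = {c, d, h, k}  B8 = {c, h, i, k}  B9 = {c, g, h, i}
Tree: B1–B2, B2–B3, B3–B4, B4–B5, B5–B6, B6–B7, B7–B8, B8–B9
Each bag holds 4 vertices, so the decomposition has width 3, which upper-bounds the treewidth. For the lower bound: the 4 vertex sets {e,f,j}, {b}, {a}, {c,d,k,l} are disjoint, each induces a connected subgraph, and every pair is joined by at least one edge of G. Contracting each set to a single vertex therefore yields K_{4} as a minor, and since treewidth is minor-monotone, tw(G) ≥ tw(K_{4}) = 3. Hence tw(G) = 3 exactly.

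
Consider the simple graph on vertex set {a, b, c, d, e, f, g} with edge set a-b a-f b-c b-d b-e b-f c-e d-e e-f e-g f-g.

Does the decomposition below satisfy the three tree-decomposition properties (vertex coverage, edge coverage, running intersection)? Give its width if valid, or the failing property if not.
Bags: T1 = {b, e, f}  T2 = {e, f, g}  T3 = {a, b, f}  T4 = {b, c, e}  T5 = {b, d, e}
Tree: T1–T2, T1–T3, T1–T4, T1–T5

Yes; width 2.

Every vertex of G appears in some bag (union = {a, b, c, d, e, f, g}); every edge is covered by a bag; and for each vertex v the set of bags containing v is connected in the bag tree. The decomposition is therefore valid. The largest bag has 3 vertices, so the width is 2.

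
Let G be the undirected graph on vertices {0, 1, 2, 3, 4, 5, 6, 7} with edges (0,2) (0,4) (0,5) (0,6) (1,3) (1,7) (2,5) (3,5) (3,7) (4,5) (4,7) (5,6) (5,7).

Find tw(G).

2

A width-2 tree decomposition is:
Bags: B1 = {4, 5, 7}  B2 = {3, 5, 7}  B3 = {0, 4, 5}  B4 = {0, 5, 6}  B5 = {0, 2, 5}  B6 = {1, 3, 7}
Tree: B1–B2, B1–B3, B3–B4, B3–B5, B2–B6
The largest bag has 3 vertices, giving width 2; this decomposition certifies tw(G) ≤ 2. On the other hand G contains the 3-clique {1, 3, 7}. A clique must lie in a single bag of any decomposition, so no decomposition can have width below 2. The upper and lower bounds meet at 2, so that is the treewidth.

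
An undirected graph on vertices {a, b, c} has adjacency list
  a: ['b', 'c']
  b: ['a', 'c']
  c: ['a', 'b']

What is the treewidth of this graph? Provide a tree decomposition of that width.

Treewidth 2.
Bags: B1 = {a, b, c}
Tree: (single bag)

With just one bag of size 3, the width is 3 − 1 = 2, so tw(G) ≤ 2. For the lower bound, the 3 vertices {a, b, c} are pairwise adjacent, and any tree decomposition puts a clique entirely inside one bag — forcing width ≥ 2. Hence tw(G) = 2 exactly.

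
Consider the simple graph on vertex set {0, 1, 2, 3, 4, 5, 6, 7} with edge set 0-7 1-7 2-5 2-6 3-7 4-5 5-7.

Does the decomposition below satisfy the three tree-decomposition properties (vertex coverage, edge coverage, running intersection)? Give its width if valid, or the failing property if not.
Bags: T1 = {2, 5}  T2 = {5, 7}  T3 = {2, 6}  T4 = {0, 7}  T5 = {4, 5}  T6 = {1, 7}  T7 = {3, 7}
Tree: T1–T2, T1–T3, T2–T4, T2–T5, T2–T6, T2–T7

Vertex coverage: the bags together contain {0, 1, 2, 3, 4, 5, 6, 7}, the full vertex set. Edge coverage: each edge of G has both endpoints in at least one bag. Running intersection: for every vertex, the bags containing it form a connected subtree. All three properties hold, so this is a valid tree decomposition of width max|bag| − 1 = 1, and hence tw(G) ≤ 1.

Yes; width 1.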